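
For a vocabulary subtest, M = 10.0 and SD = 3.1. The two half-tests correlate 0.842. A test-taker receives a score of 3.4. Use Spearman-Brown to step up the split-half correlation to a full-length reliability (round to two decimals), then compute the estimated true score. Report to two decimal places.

Spearman-Brown: ρ = 2r/(1 + r) = 2(0.842)/(1 + 0.842) = 1.6840/1.842 = 0.9142 → 0.91
T̂ = 0.91(3.4) + 0.09(10.0) = 3.094 + 0.900 = 3.994 → 3.99

3.99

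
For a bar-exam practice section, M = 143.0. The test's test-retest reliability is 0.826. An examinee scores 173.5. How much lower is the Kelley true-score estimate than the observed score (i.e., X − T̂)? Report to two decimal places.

5.31

Regress the observed score toward the mean by the unreliability: T̂ = 0.826·173.5 + 0.174·143.0 = 143.3110 + 24.8820 = 168.1930.
X − T̂ = 173.5 − 168.193 = 5.307 → 5.31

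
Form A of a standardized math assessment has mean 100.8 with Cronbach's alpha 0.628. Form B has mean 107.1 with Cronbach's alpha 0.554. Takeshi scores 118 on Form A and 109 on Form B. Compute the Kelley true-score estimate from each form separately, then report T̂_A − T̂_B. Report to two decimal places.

3.45

T̂_A = 0.628(118) + 0.372(100.8) = 111.6016
T̂_B = 0.554(109) + 0.446(107.1) = 108.1526
T̂_A − T̂_B = 3.4490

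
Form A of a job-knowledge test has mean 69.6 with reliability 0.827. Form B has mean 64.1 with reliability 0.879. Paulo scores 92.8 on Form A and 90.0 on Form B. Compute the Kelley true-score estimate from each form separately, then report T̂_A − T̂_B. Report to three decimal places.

1.920

T̂_A = 0.827(92.8) + 0.173(69.6) = 88.78640
T̂_B = 0.879(90.0) + 0.121(64.1) = 86.86610
T̂_A − T̂_B = 1.92030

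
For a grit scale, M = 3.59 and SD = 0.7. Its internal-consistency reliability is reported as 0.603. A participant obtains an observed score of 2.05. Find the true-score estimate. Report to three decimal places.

2.661

T̂ = ρX + (1 − ρ)μ
  = 0.603 × 2.05 + 0.397 × 3.59
  = 1.23615 + 1.42523
  = 2.6614
  ≈ 2.661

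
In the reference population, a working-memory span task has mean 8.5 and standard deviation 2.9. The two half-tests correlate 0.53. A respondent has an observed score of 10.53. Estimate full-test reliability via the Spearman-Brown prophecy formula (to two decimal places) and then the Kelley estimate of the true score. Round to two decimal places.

Spearman-Brown: ρ = 2r/(1 + r) = 2(0.53)/(1 + 0.53) = 1.060/1.53 = 0.6928 → 0.69
T̂ = 0.69(10.53) + 0.31(8.5) = 7.2657 + 2.635 = 9.901 → 9.90

9.90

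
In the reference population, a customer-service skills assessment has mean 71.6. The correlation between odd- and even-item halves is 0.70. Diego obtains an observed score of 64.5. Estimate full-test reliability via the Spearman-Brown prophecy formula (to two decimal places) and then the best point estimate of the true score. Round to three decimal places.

Spearman-Brown: ρ = 2r/(1 + r) = 2(0.70)/(1 + 0.70) = 1.400/1.70 = 0.8235 → 0.82
Regress the observed score toward the mean by the unreliability: T̂ = 0.82·64.5 + 0.18·71.6 = 52.890 + 12.888 = 65.7780.

65.778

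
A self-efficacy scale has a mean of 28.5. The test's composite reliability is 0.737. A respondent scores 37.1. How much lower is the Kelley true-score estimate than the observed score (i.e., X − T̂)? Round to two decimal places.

2.26

Regress the observed score toward the mean by the unreliability: T̂ = 0.737·37.1 + 0.263·28.5 = 27.3427 + 7.4955 = 34.8382.
X − T̂ = 37.1 − 34.838 = 2.262 → 2.26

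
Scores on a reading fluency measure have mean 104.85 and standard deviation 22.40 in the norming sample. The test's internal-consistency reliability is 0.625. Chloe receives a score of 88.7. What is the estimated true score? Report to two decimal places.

94.76

T̂ = 0.625(88.7) + 0.375(104.85) = 55.4375 + 39.31875 = 94.756 → 94.76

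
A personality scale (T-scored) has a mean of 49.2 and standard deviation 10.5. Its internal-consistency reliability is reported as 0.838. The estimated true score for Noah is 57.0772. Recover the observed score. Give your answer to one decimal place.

T̂ = ρX + (1 − ρ)μ  ⇒  X = (T̂ − (1 − ρ)μ) / ρ
X = (57.0772 − 0.162 × 49.2) / 0.838 = (57.0772 − 7.9704) / 0.838 = 49.1068 / 0.838 = 58.600

58.6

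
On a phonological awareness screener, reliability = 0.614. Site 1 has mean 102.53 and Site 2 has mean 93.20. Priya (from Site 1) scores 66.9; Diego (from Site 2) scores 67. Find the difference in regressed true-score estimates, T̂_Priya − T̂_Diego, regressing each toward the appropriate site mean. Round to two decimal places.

T̂_Priya = 0.614(66.9) + 0.386(102.53) = 80.6532
T̂_Diego = 0.614(67) + 0.386(93.20) = 77.1132
Difference = 80.6532 − 77.1132 = 3.5400

3.54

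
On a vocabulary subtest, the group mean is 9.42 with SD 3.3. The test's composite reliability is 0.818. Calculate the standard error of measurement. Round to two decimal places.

SEM = SD · √(1 − ρ) = 3.3 × √0.182 = 3.3 × 0.4266 = 1.408

1.41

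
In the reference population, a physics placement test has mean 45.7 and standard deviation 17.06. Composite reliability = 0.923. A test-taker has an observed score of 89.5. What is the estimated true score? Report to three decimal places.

86.127

T̂ = ρX + (1 − ρ)μ
  = 0.923 × 89.5 + 0.077 × 45.7
  = 82.6085 + 3.5189
  = 86.1274
  ≈ 86.127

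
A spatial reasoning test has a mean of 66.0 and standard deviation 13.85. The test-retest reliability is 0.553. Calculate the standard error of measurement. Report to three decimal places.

SEM = SD · √(1 − ρ) = 13.85 × √0.447 = 13.85 × 0.6686 = 9.2598

9.260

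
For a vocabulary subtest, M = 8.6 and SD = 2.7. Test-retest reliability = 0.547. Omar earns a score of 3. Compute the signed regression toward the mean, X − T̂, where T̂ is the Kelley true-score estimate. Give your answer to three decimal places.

-2.537

Regress the observed score toward the mean by the unreliability: T̂ = 0.547·3 + 0.453·8.6 = 1.641 + 3.8958 = 5.53680.
X − T̂ = 3 − 5.5368 = -2.5368 → -2.537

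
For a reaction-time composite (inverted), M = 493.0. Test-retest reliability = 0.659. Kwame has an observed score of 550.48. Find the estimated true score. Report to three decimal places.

T̂ = 0.659(550.48) + 0.341(493.0) = 362.76632 + 168.1130 = 530.8793 → 530.879

530.879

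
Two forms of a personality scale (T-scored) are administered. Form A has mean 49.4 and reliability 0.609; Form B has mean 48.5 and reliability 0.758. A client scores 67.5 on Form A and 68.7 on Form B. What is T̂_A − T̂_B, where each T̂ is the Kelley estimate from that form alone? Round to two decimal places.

-3.39

T̂_A = 0.609(67.5) + 0.391(49.4) = 60.4229
T̂_B = 0.758(68.7) + 0.242(48.5) = 63.8116
T̂_A − T̂_B = -3.3887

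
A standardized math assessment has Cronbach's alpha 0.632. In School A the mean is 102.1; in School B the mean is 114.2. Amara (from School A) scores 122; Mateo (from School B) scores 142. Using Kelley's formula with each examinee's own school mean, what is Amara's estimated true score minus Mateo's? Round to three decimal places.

-17.093

T̂_Amara = 0.632(122) + 0.368(102.1) = 114.67680
T̂_Mateo = 0.632(142) + 0.368(114.2) = 131.76960
Difference = 114.67680 − 131.76960 = -17.09280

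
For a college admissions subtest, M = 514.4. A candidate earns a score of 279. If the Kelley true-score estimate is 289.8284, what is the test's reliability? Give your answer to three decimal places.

T̂ = ρX + (1 − ρ)μ  ⇒  T̂ − μ = ρ(X − μ)
ρ = (T̂ − μ)/(X − μ) = (289.8284 − 514.4) / (279 − 514.4) = -224.5716 / -235.4 = 0.95400

0.954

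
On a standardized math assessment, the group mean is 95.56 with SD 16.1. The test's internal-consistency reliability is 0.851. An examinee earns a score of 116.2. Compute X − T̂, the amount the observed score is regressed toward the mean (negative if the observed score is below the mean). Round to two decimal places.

3.08

T̂ = 0.851(116.2) + 0.149(95.56) = 98.8862 + 14.23844 = 113.1246 → 113.125
X − T̂ = 116.2 − 113.125 = 3.075 → 3.08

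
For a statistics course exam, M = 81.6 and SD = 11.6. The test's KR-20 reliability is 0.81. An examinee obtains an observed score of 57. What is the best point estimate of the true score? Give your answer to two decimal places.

T̂ = 0.81(57) + 0.19(81.6) = 46.17 + 15.504 = 61.674 → 61.67

61.67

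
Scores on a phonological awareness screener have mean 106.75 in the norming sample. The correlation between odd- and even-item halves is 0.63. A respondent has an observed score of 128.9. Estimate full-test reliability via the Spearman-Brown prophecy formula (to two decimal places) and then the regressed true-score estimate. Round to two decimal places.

123.81

Spearman-Brown: ρ = 2r/(1 + r) = 2(0.63)/(1 + 0.63) = 1.260/1.63 = 0.7730 → 0.77
Kelley's formula gives T̂ = 0.77·128.9 + 0.23·106.75 = 99.253 + 24.5525 = 123.805.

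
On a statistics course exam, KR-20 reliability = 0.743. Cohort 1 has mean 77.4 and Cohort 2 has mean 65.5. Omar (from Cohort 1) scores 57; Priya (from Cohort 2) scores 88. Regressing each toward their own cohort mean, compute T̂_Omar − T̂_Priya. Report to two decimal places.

T̂_Omar = 0.743(57) + 0.257(77.4) = 62.2428
T̂_Priya = 0.743(88) + 0.257(65.5) = 82.2175
Difference = 62.2428 − 82.2175 = -19.9747

-19.97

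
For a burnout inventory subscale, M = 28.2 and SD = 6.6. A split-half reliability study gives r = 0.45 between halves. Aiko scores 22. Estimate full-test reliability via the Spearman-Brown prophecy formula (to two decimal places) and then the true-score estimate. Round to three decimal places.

Spearman-Brown: ρ = 2r/(1 + r) = 2(0.45)/(1 + 0.45) = 0.900/1.45 = 0.6207 → 0.62
Weight the observed score by reliability and the mean by (1 − reliability): T̂ = 0.62·22 + 0.38·28.2 = 13.64 + 10.716 = 24.3560.

24.356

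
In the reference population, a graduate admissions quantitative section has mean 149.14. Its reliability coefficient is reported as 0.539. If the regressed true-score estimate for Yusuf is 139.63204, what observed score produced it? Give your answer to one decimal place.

T̂ = ρX + (1 − ρ)μ  ⇒  X = (T̂ − (1 − ρ)μ) / ρ
X = (139.63204 − 0.461 × 149.14) / 0.539 = (139.63204 − 68.75354) / 0.539 = 70.87850 / 0.539 = 131.500

131.5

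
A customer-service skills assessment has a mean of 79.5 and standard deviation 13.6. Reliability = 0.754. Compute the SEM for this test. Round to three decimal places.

SEM = SD · √(1 − ρ) = 13.6 × √0.246 = 13.6 × 0.4960 = 6.7454

6.745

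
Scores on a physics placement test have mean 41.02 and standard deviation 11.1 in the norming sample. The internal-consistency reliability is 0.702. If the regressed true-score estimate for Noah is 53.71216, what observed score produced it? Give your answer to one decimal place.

T̂ = ρX + (1 − ρ)μ  ⇒  X = (T̂ − (1 − ρ)μ) / ρ
X = (53.71216 − 0.298 × 41.02) / 0.702 = (53.71216 − 12.22396) / 0.702 = 41.48820 / 0.702 = 59.100

59.1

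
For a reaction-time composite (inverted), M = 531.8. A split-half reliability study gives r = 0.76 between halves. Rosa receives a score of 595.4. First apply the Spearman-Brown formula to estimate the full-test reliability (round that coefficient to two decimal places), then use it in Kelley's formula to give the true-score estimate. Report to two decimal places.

586.50

Spearman-Brown: ρ = 2r/(1 + r) = 2(0.76)/(1 + 0.76) = 1.520/1.76 = 0.8636 → 0.86
T̂ = 0.86(595.4) + 0.14(531.8) = 512.044 + 74.452 = 586.496 → 586.50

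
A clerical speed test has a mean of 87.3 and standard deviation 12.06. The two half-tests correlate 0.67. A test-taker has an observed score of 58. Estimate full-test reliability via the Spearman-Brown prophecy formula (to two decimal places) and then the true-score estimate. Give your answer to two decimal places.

63.86

Spearman-Brown: ρ = 2r/(1 + r) = 2(0.67)/(1 + 0.67) = 1.340/1.67 = 0.8024 → 0.80
T̂ = 0.80(58) + 0.20(87.3) = 46.40 + 17.460 = 63.860 → 63.86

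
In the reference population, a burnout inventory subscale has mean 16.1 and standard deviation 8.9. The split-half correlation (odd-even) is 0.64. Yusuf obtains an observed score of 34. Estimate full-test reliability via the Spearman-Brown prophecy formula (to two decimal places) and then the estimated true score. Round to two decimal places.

Spearman-Brown: ρ = 2r/(1 + r) = 2(0.64)/(1 + 0.64) = 1.280/1.64 = 0.7805 → 0.78
Weight the observed score by reliability and the mean by (1 − reliability): T̂ = 0.78·34 + 0.22·16.1 = 26.52 + 3.542 = 30.062.

30.06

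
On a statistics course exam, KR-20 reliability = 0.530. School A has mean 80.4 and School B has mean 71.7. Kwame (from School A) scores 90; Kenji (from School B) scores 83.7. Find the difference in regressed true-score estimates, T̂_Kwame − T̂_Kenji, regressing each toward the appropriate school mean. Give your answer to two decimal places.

T̂_Kwame = 0.530(90) + 0.470(80.4) = 85.4880
T̂_Kenji = 0.530(83.7) + 0.470(71.7) = 78.0600
Difference = 85.4880 − 78.0600 = 7.4280

7.43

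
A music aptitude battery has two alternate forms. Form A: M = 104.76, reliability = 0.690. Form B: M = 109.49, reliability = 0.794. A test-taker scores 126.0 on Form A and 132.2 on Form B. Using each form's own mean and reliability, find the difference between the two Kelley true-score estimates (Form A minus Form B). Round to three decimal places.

T̂_A = 0.690(126.0) + 0.310(104.76) = 119.41560
T̂_B = 0.794(132.2) + 0.206(109.49) = 127.52174
T̂_A − T̂_B = -8.10614

-8.106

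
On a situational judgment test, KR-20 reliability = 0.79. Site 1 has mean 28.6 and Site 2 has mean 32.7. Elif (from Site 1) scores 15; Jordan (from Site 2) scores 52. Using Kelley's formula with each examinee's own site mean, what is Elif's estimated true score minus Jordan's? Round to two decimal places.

T̂_Elif = 0.79(15) + 0.21(28.6) = 17.8560
T̂_Jordan = 0.79(52) + 0.21(32.7) = 47.9470
Difference = 17.8560 − 47.9470 = -30.0910

-30.09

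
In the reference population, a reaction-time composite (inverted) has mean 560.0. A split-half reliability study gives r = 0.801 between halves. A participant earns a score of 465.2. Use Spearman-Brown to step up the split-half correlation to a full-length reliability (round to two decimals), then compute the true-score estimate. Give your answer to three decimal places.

Spearman-Brown: ρ = 2r/(1 + r) = 2(0.801)/(1 + 0.801) = 1.6020/1.801 = 0.8895 → 0.89
T̂ = ρX + (1 − ρ)μ
  = 0.89 × 465.2 + 0.11 × 560.0
  = 414.028 + 61.600
  = 475.6280
  ≈ 475.628

475.628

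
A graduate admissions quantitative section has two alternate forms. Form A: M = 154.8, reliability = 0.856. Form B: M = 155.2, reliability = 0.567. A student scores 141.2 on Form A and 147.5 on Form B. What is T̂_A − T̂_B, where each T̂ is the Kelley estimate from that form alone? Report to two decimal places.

T̂_A = 0.856(141.2) + 0.144(154.8) = 143.1584
T̂_B = 0.567(147.5) + 0.433(155.2) = 150.8341
T̂_A − T̂_B = -7.6757

-7.68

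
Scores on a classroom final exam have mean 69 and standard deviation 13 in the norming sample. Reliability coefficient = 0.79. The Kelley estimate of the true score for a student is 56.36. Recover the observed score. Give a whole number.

53

T̂ = ρX + (1 − ρ)μ  ⇒  X = (T̂ − (1 − ρ)μ) / ρ
X = (56.36 − 0.21 × 69) / 0.79 = (56.36 − 14.49) / 0.79 = 41.87 / 0.79 = 53.00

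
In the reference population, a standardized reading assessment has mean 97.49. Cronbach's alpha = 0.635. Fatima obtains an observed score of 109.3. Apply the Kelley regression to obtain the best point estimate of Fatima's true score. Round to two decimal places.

104.99

T̂ = ρX + (1 − ρ)μ
  = 0.635 × 109.3 + 0.365 × 97.49
  = 69.4055 + 35.58385
  = 104.989
  ≈ 104.99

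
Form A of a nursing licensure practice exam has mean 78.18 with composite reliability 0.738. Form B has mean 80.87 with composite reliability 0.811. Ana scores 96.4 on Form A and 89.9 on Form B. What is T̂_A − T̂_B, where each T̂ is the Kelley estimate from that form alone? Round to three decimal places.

3.433

T̂_A = 0.738(96.4) + 0.262(78.18) = 91.62636
T̂_B = 0.811(89.9) + 0.189(80.87) = 88.19333
T̂_A − T̂_B = 3.43303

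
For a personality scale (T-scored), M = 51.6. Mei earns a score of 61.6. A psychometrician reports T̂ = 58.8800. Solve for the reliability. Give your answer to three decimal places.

0.728

T̂ = ρX + (1 − ρ)μ  ⇒  T̂ − μ = ρ(X − μ)
ρ = (T̂ − μ)/(X − μ) = (58.8800 − 51.6) / (61.6 − 51.6) = 7.2800 / 10.0 = 0.72800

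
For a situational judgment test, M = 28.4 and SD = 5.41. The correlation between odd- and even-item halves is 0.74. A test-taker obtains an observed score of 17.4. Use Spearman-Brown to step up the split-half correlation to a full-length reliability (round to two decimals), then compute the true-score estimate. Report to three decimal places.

19.050

Spearman-Brown: ρ = 2r/(1 + r) = 2(0.74)/(1 + 0.74) = 1.480/1.74 = 0.8506 → 0.85
Kelley's formula gives T̂ = 0.85·17.4 + 0.15·28.4 = 14.790 + 4.260 = 19.0500.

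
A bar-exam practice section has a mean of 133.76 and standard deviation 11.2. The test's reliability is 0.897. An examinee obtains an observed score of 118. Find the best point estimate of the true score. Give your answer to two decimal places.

T̂ = 0.897(118) + 0.103(133.76) = 105.846 + 13.77728 = 119.623 → 119.62

119.62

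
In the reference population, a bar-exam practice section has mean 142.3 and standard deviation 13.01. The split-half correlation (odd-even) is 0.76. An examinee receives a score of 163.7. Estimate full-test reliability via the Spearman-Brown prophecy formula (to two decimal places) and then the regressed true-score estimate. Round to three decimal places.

160.704

Spearman-Brown: ρ = 2r/(1 + r) = 2(0.76)/(1 + 0.76) = 1.520/1.76 = 0.8636 → 0.86
T̂ = 0.86(163.7) + 0.14(142.3) = 140.782 + 19.922 = 160.7040 → 160.704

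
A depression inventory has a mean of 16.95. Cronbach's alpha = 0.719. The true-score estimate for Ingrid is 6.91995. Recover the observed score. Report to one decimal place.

3.0

T̂ = ρX + (1 − ρ)μ  ⇒  X = (T̂ − (1 − ρ)μ) / ρ
X = (6.91995 − 0.281 × 16.95) / 0.719 = (6.91995 − 4.76295) / 0.719 = 2.15700 / 0.719 = 3.000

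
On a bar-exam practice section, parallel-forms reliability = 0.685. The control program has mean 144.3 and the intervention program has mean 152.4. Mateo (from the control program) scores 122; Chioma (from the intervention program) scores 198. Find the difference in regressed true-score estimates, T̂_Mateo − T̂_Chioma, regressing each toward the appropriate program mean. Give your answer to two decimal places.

-54.61

T̂_Mateo = 0.685(122) + 0.315(144.3) = 129.0245
T̂_Chioma = 0.685(198) + 0.315(152.4) = 183.6360
Difference = 129.0245 − 183.6360 = -54.6115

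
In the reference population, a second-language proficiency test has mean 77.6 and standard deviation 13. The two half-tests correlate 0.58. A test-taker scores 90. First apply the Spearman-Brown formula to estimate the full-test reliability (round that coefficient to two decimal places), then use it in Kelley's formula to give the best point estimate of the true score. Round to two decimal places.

Spearman-Brown: ρ = 2r/(1 + r) = 2(0.58)/(1 + 0.58) = 1.160/1.58 = 0.7342 → 0.73
T̂ = ρX + (1 − ρ)μ
  = 0.73 × 90 + 0.27 × 77.6
  = 65.70 + 20.952
  = 86.652
  ≈ 86.65

86.65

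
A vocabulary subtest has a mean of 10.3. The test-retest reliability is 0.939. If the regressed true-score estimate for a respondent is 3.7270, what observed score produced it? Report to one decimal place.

T̂ = ρX + (1 − ρ)μ  ⇒  X = (T̂ − (1 − ρ)μ) / ρ
X = (3.7270 − 0.061 × 10.3) / 0.939 = (3.7270 − 0.6283) / 0.939 = 3.0987 / 0.939 = 3.300

3.3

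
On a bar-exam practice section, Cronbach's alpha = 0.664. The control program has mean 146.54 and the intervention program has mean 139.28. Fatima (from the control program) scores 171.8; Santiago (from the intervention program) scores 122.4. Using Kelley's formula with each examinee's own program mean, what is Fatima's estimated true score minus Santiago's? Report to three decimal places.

T̂_Fatima = 0.664(171.8) + 0.336(146.54) = 163.31264
T̂_Santiago = 0.664(122.4) + 0.336(139.28) = 128.07168
Difference = 163.31264 − 128.07168 = 35.24096

35.241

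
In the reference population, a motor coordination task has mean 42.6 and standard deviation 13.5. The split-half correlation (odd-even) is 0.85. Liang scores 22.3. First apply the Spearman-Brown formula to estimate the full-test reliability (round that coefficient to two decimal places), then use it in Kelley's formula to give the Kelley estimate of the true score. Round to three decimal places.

23.924

Spearman-Brown: ρ = 2r/(1 + r) = 2(0.85)/(1 + 0.85) = 1.700/1.85 = 0.9189 → 0.92
Regress the observed score toward the mean by the unreliability: T̂ = 0.92·22.3 + 0.08·42.6 = 20.516 + 3.408 = 23.9240.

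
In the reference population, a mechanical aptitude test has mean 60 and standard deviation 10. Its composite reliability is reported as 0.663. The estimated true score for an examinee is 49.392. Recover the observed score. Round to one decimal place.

T̂ = ρX + (1 − ρ)μ  ⇒  X = (T̂ − (1 − ρ)μ) / ρ
X = (49.392 − 0.337 × 60) / 0.663 = (49.392 − 20.220) / 0.663 = 29.172 / 0.663 = 44.000

44.0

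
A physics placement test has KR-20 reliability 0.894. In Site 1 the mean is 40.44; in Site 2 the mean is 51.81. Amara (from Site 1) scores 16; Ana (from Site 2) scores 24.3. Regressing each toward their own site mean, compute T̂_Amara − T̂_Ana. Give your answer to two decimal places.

T̂_Amara = 0.894(16) + 0.106(40.44) = 18.5906
T̂_Ana = 0.894(24.3) + 0.106(51.81) = 27.2161
Difference = 18.5906 − 27.2161 = -8.6254

-8.63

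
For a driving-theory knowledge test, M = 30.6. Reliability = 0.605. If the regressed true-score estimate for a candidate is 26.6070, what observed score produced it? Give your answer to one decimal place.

24.0

T̂ = ρX + (1 − ρ)μ  ⇒  X = (T̂ − (1 − ρ)μ) / ρ
X = (26.6070 − 0.395 × 30.6) / 0.605 = (26.6070 − 12.0870) / 0.605 = 14.5200 / 0.605 = 24.000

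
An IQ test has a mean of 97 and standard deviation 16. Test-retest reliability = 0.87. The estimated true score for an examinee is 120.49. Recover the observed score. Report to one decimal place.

124.0

T̂ = ρX + (1 − ρ)μ  ⇒  X = (T̂ − (1 − ρ)μ) / ρ
X = (120.49 − 0.13 × 97) / 0.87 = (120.49 − 12.61) / 0.87 = 107.88 / 0.87 = 124.000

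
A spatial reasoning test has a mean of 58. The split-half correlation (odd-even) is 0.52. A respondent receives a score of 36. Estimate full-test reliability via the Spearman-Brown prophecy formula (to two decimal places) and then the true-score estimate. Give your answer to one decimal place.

Spearman-Brown: ρ = 2r/(1 + r) = 2(0.52)/(1 + 0.52) = 1.040/1.52 = 0.6842 → 0.68
T̂ = 0.68(36) + 0.32(58) = 24.48 + 18.56 = 43.04 → 43.0

43.0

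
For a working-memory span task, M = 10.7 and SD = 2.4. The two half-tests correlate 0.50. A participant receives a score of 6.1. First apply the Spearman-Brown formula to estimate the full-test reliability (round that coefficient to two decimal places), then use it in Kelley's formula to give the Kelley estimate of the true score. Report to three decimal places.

7.618

Spearman-Brown: ρ = 2r/(1 + r) = 2(0.50)/(1 + 0.50) = 1.000/1.50 = 0.6667 → 0.67
T̂ = 0.67(6.1) + 0.33(10.7) = 4.087 + 3.531 = 7.6180 → 7.618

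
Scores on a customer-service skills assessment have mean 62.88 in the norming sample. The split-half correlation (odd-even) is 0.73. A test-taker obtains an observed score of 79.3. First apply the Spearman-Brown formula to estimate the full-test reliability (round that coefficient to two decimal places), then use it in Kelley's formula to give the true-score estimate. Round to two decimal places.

76.67

Spearman-Brown: ρ = 2r/(1 + r) = 2(0.73)/(1 + 0.73) = 1.460/1.73 = 0.8439 → 0.84
T̂ = 0.84(79.3) + 0.16(62.88) = 66.612 + 10.0608 = 76.673 → 76.67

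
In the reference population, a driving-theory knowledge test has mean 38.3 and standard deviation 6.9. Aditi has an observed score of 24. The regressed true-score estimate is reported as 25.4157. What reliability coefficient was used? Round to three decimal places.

T̂ = ρX + (1 − ρ)μ  ⇒  T̂ − μ = ρ(X − μ)
ρ = (T̂ − μ)/(X − μ) = (25.4157 − 38.3) / (24 − 38.3) = -12.8843 / -14.3 = 0.90100

0.901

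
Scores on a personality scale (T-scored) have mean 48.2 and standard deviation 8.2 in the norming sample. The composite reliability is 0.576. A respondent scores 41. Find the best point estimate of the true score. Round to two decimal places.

T̂ = ρX + (1 − ρ)μ
  = 0.576 × 41 + 0.424 × 48.2
  = 23.616 + 20.4368
  = 44.053
  ≈ 44.05

44.05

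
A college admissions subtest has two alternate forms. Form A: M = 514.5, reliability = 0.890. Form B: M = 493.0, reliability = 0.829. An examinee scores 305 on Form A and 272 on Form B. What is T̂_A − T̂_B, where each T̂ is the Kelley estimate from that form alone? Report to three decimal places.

T̂_A = 0.890(305) + 0.110(514.5) = 328.04500
T̂_B = 0.829(272) + 0.171(493.0) = 309.79100
T̂_A − T̂_B = 18.25400

18.254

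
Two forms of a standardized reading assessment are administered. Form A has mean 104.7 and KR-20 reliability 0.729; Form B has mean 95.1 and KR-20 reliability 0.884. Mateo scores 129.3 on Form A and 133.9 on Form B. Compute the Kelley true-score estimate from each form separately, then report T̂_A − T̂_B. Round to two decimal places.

-6.77

T̂_A = 0.729(129.3) + 0.271(104.7) = 122.6334
T̂_B = 0.884(133.9) + 0.116(95.1) = 129.3992
T̂_A − T̂_B = -6.7658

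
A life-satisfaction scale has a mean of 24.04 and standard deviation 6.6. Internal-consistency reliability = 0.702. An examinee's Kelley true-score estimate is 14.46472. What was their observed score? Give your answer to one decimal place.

10.4

T̂ = ρX + (1 − ρ)μ  ⇒  X = (T̂ − (1 − ρ)μ) / ρ
X = (14.46472 − 0.298 × 24.04) / 0.702 = (14.46472 − 7.16392) / 0.702 = 7.30080 / 0.702 = 10.400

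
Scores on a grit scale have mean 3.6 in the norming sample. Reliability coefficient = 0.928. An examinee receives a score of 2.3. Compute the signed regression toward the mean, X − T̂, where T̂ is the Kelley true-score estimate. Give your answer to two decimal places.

T̂ = ρX + (1 − ρ)μ
  = 0.928 × 2.3 + 0.072 × 3.6
  = 2.1344 + 0.2592
  = 2.3936
  ≈ 2.394
X − T̂ = 2.3 − 2.394 = -0.094 → -0.09

-0.09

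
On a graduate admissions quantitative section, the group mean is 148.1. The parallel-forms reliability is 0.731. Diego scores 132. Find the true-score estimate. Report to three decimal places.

T̂ = 0.731(132) + 0.269(148.1) = 96.492 + 39.8389 = 136.3309 → 136.331

136.331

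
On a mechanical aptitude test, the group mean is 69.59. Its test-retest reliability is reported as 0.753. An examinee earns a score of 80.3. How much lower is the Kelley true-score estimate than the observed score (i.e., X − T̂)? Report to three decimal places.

T̂ = 0.753(80.3) + 0.247(69.59) = 60.4659 + 17.18873 = 77.65463 → 77.6546
X − T̂ = 80.3 − 77.6546 = 2.6454 → 2.645

2.645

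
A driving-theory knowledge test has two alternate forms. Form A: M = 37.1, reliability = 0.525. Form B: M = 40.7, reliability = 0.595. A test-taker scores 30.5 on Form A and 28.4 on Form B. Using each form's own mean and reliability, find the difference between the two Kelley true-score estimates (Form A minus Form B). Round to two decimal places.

0.25

T̂_A = 0.525(30.5) + 0.475(37.1) = 33.6350
T̂_B = 0.595(28.4) + 0.405(40.7) = 33.3815
T̂_A − T̂_B = 0.2535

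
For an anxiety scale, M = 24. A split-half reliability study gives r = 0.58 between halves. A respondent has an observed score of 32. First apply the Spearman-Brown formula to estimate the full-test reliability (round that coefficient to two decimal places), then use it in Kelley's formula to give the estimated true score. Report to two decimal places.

Spearman-Brown: ρ = 2r/(1 + r) = 2(0.58)/(1 + 0.58) = 1.160/1.58 = 0.7342 → 0.73
Weight the observed score by reliability and the mean by (1 − reliability): T̂ = 0.73·32 + 0.27·24 = 23.36 + 6.48 = 29.840.

29.84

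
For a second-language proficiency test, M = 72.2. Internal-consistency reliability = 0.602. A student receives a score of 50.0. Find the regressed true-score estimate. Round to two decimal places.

T̂ = ρX + (1 − ρ)μ
  = 0.602 × 50.0 + 0.398 × 72.2
  = 30.1000 + 28.7356
  = 58.836
  ≈ 58.84

58.84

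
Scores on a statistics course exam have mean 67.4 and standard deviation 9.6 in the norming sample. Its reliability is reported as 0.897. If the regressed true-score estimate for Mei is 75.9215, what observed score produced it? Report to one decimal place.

T̂ = ρX + (1 − ρ)μ  ⇒  X = (T̂ − (1 − ρ)μ) / ρ
X = (75.9215 − 0.103 × 67.4) / 0.897 = (75.9215 − 6.9422) / 0.897 = 68.9793 / 0.897 = 76.900

76.9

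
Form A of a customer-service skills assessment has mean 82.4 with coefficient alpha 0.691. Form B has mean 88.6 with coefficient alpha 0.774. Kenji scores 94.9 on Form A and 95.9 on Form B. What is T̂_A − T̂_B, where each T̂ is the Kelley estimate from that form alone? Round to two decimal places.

T̂_A = 0.691(94.9) + 0.309(82.4) = 91.0375
T̂_B = 0.774(95.9) + 0.226(88.6) = 94.2502
T̂_A − T̂_B = -3.2127

-3.21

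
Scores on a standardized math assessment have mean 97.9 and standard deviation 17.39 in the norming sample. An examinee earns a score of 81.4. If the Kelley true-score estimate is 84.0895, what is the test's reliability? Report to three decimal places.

T̂ = ρX + (1 − ρ)μ  ⇒  T̂ − μ = ρ(X − μ)
ρ = (T̂ − μ)/(X − μ) = (84.0895 − 97.9) / (81.4 − 97.9) = -13.8105 / -16.5 = 0.83700

0.837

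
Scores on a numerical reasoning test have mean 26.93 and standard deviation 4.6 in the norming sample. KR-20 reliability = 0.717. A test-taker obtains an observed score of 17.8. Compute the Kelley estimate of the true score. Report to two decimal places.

T̂ = ρX + (1 − ρ)μ
  = 0.717 × 17.8 + 0.283 × 26.93
  = 12.7626 + 7.62119
  = 20.384
  ≈ 20.38

20.38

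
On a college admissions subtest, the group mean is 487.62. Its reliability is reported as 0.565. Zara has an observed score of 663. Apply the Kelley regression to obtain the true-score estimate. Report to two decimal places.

T̂ = ρX + (1 − ρ)μ
  = 0.565 × 663 + 0.435 × 487.62
  = 374.595 + 212.11470
  = 586.710
  ≈ 586.71

586.71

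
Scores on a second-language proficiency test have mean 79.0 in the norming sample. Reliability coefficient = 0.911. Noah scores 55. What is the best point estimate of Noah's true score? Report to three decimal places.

Kelley's formula gives T̂ = 0.911·55 + 0.089·79.0 = 50.105 + 7.0310 = 57.1360.

57.136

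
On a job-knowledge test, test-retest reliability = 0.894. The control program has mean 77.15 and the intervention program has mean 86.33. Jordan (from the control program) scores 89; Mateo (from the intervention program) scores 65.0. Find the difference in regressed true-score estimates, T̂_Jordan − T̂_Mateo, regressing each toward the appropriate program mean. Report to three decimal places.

T̂_Jordan = 0.894(89) + 0.106(77.15) = 87.74390
T̂_Mateo = 0.894(65.0) + 0.106(86.33) = 67.26098
Difference = 87.74390 − 67.26098 = 20.48292

20.483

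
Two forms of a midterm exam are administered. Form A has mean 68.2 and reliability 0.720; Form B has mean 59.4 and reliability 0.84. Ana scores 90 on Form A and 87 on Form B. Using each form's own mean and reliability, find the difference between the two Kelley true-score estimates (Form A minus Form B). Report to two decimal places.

1.31

T̂_A = 0.720(90) + 0.280(68.2) = 83.8960
T̂_B = 0.84(87) + 0.16(59.4) = 82.5840
T̂_A − T̂_B = 1.3120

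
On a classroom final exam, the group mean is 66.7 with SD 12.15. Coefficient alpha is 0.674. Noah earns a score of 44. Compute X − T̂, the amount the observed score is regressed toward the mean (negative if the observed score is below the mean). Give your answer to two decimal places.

-7.40

T̂ = 0.674(44) + 0.326(66.7) = 29.656 + 21.7442 = 51.4002 → 51.400
X − T̂ = 44 − 51.400 = -7.400 → -7.40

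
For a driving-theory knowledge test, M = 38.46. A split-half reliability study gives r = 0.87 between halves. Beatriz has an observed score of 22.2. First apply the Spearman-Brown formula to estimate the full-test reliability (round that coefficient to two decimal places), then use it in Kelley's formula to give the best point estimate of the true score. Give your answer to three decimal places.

23.338

Spearman-Brown: ρ = 2r/(1 + r) = 2(0.87)/(1 + 0.87) = 1.740/1.87 = 0.9305 → 0.93
Kelley's formula gives T̂ = 0.93·22.2 + 0.07·38.46 = 20.646 + 2.6922 = 23.3382.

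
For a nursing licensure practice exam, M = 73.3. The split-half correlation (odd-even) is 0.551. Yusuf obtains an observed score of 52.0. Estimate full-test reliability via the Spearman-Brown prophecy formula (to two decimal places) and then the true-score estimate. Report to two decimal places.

Spearman-Brown: ρ = 2r/(1 + r) = 2(0.551)/(1 + 0.551) = 1.1020/1.551 = 0.7105 → 0.71
T̂ = ρX + (1 − ρ)μ
  = 0.71 × 52.0 + 0.29 × 73.3
  = 36.920 + 21.257
  = 58.177
  ≈ 58.18

58.18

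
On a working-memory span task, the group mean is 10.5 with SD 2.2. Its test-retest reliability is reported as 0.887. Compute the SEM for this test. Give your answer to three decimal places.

SEM = SD · √(1 − ρ) = 2.2 × √0.113 = 2.2 × 0.3362 = 0.7395

0.740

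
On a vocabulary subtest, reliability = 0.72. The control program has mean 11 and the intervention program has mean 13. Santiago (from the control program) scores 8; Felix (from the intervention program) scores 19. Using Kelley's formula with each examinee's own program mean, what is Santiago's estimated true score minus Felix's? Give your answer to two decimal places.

T̂_Santiago = 0.72(8) + 0.28(11) = 8.8400
T̂_Felix = 0.72(19) + 0.28(13) = 17.3200
Difference = 8.8400 − 17.3200 = -8.4800

-8.48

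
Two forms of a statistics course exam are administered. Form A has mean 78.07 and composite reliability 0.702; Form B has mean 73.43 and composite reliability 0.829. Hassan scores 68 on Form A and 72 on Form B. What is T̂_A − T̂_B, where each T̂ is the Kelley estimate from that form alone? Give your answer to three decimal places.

-1.244

T̂_A = 0.702(68) + 0.298(78.07) = 71.00086
T̂_B = 0.829(72) + 0.171(73.43) = 72.24453
T̂_A − T̂_B = -1.24367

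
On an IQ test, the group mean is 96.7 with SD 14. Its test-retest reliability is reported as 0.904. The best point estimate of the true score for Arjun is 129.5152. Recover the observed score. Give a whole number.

T̂ = ρX + (1 − ρ)μ  ⇒  X = (T̂ − (1 − ρ)μ) / ρ
X = (129.5152 − 0.096 × 96.7) / 0.904 = (129.5152 − 9.2832) / 0.904 = 120.2320 / 0.904 = 133.00

133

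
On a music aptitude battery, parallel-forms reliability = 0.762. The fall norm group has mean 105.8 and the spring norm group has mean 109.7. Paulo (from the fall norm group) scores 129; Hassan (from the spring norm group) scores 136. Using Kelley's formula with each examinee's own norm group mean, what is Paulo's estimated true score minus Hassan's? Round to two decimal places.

T̂_Paulo = 0.762(129) + 0.238(105.8) = 123.4784
T̂_Hassan = 0.762(136) + 0.238(109.7) = 129.7406
Difference = 123.4784 − 129.7406 = -6.2622

-6.26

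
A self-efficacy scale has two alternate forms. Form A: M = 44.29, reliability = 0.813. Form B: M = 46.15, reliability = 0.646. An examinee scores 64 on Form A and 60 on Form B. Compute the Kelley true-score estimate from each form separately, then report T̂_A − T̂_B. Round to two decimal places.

5.22

T̂_A = 0.813(64) + 0.187(44.29) = 60.3142
T̂_B = 0.646(60) + 0.354(46.15) = 55.0971
T̂_A − T̂_B = 5.2171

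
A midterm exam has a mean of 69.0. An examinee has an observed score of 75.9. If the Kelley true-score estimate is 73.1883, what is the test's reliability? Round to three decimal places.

0.607

T̂ = ρX + (1 − ρ)μ  ⇒  T̂ − μ = ρ(X − μ)
ρ = (T̂ − μ)/(X − μ) = (73.1883 − 69.0) / (75.9 − 69.0) = 4.1883 / 6.9 = 0.60700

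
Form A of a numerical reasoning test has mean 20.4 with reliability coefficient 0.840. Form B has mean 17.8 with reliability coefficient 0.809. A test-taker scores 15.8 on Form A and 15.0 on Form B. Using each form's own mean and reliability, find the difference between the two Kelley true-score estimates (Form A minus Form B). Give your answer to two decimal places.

1.00

T̂_A = 0.840(15.8) + 0.160(20.4) = 16.5360
T̂_B = 0.809(15.0) + 0.191(17.8) = 15.5348
T̂_A − T̂_B = 1.0012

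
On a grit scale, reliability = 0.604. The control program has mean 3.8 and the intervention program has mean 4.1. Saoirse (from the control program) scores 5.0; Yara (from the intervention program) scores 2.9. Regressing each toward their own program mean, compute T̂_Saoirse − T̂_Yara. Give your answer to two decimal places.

T̂_Saoirse = 0.604(5.0) + 0.396(3.8) = 4.5248
T̂_Yara = 0.604(2.9) + 0.396(4.1) = 3.3752
Difference = 4.5248 − 3.3752 = 1.1496

1.15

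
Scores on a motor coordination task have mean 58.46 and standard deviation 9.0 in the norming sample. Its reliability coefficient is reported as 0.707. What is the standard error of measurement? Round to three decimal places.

SEM = SD · √(1 − ρ) = 9.0 × √0.293 = 9.0 × 0.5413 = 4.8717

4.872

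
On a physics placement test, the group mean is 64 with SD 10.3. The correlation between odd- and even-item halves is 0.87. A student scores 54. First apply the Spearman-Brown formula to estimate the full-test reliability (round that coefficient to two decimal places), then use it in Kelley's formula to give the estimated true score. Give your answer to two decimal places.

Spearman-Brown: ρ = 2r/(1 + r) = 2(0.87)/(1 + 0.87) = 1.740/1.87 = 0.9305 → 0.93
Weight the observed score by reliability and the mean by (1 − reliability): T̂ = 0.93·54 + 0.07·64 = 50.22 + 4.48 = 54.700.

54.70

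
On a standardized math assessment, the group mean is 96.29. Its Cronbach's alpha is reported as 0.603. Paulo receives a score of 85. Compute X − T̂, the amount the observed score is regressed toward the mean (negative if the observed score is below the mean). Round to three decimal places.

-4.482

T̂ = 0.603(85) + 0.397(96.29) = 51.255 + 38.22713 = 89.48213 → 89.4821
X − T̂ = 85 − 89.4821 = -4.4821 → -4.482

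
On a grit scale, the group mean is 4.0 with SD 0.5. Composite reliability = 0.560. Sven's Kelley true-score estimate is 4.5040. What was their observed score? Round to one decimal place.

T̂ = ρX + (1 − ρ)μ  ⇒  X = (T̂ − (1 − ρ)μ) / ρ
X = (4.5040 − 0.440 × 4.0) / 0.560 = (4.5040 − 1.7600) / 0.560 = 2.7440 / 0.560 = 4.900

4.9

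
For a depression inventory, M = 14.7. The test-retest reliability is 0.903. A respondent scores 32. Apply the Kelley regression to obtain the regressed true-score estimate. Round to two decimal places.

30.32

Regress the observed score toward the mean by the unreliability: T̂ = 0.903·32 + 0.097·14.7 = 28.896 + 1.4259 = 30.322.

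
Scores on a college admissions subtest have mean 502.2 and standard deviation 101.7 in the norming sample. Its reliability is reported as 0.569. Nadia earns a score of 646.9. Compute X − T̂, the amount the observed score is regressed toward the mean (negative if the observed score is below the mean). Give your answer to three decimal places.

T̂ = ρX + (1 − ρ)μ
  = 0.569 × 646.9 + 0.431 × 502.2
  = 368.0861 + 216.4482
  = 584.53430
  ≈ 584.5343
X − T̂ = 646.9 − 584.5343 = 62.3657 → 62.366

62.366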